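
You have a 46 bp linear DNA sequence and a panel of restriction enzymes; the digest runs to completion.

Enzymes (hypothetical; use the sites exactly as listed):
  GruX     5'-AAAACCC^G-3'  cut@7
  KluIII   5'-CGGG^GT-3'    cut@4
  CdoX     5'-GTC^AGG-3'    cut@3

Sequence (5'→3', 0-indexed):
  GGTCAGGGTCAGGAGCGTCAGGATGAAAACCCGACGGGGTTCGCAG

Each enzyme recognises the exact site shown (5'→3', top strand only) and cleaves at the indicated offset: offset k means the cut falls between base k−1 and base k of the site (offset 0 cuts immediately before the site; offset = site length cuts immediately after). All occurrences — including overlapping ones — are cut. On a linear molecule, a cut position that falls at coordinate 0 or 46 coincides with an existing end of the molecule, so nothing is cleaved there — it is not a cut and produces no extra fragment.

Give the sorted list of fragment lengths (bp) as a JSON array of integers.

[4,6,6,8,9,13]

Scan for sites:
  GruX AAAACCCG/7: at [25] ⇒ [32]
  KluIII CGGGGT/4: at [34] ⇒ [38]
  CdoX GTCAGG/3: at [1, 7, 16] ⇒ [4, 10, 19]

Pooled cuts: [4, 10, 19, 32, 38]

Fragment lengths:
  [0,4): 4 bp
  [4,10): 6 bp
  [10,19): 9 bp
  [19,32): 13 bp
  [32,38): 6 bp
  [38,46): 8 bp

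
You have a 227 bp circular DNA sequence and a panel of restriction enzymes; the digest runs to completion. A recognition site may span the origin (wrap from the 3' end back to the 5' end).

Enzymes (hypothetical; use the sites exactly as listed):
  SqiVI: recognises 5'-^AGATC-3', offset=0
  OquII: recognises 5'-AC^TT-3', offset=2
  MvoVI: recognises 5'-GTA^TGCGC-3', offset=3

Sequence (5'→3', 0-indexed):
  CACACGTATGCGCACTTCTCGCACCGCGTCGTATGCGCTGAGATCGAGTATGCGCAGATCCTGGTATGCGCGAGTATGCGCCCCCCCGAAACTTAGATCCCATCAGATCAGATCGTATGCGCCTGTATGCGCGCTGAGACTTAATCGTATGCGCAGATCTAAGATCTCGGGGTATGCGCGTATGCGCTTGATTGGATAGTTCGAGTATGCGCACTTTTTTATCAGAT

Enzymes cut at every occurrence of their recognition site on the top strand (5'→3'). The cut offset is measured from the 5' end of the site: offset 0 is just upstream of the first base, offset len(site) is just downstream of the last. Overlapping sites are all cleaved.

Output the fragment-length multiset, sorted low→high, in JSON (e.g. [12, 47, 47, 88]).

[2,5,5,5,7,7,7,7,8,8,9,9,10,10,10,10,11,12,13,13,16,18,25]

Per-enzyme occurrences:
  SqiVI AGATC/0: at [40, 55, 94, 104, 109, 154, 161, 223] ⇒ [40, 55, 94, 104, 109, 154, 161, 223]
  OquII ACTT/2: at [13, 90, 138, 212] ⇒ [15, 92, 140, 214]
  MvoVI GTATGCGC/3: at [5, 30, 47, 63, 73, 114, 124, 146, 171, 179, 204] ⇒ [8, 33, 50, 66, 76, 117, 127, 149, 174, 182, 207]

Pooled cuts: [8, 15, 33, 40, 50, 55, 66, 76, 92, 94, 104, 109, 117, 127, 140, 149, 154, 161, 174, 182, 207, 214, 223]

Fragments:
  8→15: 7 bp
  15→33: 18 bp
  33→40: 7 bp
  40→50: 10 bp
  50→55: 5 bp
  55→66: 11 bp
  66→76: 10 bp
  76→92: 16 bp
  92→94: 2 bp
  94→104: 10 bp
  104→109: 5 bp
  109→117: 8 bp
  117→127: 10 bp
  127→140: 13 bp
  140→149: 9 bp
  149→154: 5 bp
  154→161: 7 bp
  161→174: 13 bp
  174→182: 8 bp
  182→207: 25 bp
  207→214: 7 bp
  214→223: 9 bp
  223→8 (wrap): 227-223+8 = 12 bp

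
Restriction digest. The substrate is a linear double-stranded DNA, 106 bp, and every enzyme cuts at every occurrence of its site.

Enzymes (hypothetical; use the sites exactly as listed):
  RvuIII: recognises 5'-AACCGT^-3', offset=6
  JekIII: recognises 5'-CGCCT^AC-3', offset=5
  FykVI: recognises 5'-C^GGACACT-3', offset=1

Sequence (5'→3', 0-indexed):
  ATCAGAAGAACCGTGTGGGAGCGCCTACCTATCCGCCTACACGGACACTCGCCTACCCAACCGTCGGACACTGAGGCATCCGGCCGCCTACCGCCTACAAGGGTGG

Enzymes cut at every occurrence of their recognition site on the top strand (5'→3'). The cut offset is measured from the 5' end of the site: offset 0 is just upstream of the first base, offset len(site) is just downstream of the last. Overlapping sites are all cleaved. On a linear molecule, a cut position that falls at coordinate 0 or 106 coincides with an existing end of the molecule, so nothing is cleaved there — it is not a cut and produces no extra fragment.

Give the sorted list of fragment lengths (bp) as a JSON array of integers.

[1,4,7,10,10,12,12,12,14,24]

Scan for sites:
  RvuIII (AACCGT, off=6): starts [8, 58] → cuts [14, 64]
  JekIII (CGCCTAC, off=5): starts [21, 33, 49, 84, 91] → cuts [26, 38, 54, 89, 96]
  FykVI (CGGACACT, off=1): starts [41, 64] → cuts [42, 65]

Pooled cuts: [14, 26, 38, 42, 54, 64, 65, 89, 96]

Fragment lengths:
  [0,14): 14 bp
  [14,26): 12 bp
  [26,38): 12 bp
  [38,42): 4 bp
  [42,54): 12 bp
  [54,64): 10 bp
  [64,65): 1 bp
  [65,89): 24 bp
  [89,96): 7 bp
  [96,106): 10 bp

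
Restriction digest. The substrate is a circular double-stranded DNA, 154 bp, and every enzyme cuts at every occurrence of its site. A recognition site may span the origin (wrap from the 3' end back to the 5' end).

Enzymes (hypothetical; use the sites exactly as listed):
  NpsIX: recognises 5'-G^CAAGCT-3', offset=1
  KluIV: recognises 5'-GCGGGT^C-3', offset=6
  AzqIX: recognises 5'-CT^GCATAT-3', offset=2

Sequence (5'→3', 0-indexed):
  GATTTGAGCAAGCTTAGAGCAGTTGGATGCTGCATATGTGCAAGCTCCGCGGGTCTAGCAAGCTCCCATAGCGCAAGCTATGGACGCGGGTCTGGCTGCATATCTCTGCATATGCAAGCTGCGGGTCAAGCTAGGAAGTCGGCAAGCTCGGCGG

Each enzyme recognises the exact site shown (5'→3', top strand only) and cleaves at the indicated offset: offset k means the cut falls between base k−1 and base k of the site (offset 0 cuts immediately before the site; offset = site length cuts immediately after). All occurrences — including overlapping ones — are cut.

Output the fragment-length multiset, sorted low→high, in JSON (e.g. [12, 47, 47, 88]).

Scan for sites:
  NpsIX (GCAAGCT, off=1): starts [7, 39, 57, 72, 113, 141] → cuts [8, 40, 58, 73, 114, 142]
  KluIV (GCGGGTC, off=6): starts [48, 85, 120] → cuts [54, 91, 126]
  AzqIX (CTGCATAT, off=2): starts [29, 95, 105] → cuts [31, 97, 107]

All cut coordinates (distinct, sorted): [8, 31, 40, 54, 58, 73, 91, 97, 107, 114, 126, 142]

Fragment lengths:
  8→31: 23 bp
  31→40: 9 bp
  40→54: 14 bp
  54→58: 4 bp
  58→73: 15 bp
  73→91: 18 bp
  91→97: 6 bp
  97→107: 10 bp
  107→114: 7 bp
  114→126: 12 bp
  126→142: 16 bp
  142→8 (wrap): 154-142+8 = 20 bp

[4,6,7,9,10,12,14,15,16,18,20,23]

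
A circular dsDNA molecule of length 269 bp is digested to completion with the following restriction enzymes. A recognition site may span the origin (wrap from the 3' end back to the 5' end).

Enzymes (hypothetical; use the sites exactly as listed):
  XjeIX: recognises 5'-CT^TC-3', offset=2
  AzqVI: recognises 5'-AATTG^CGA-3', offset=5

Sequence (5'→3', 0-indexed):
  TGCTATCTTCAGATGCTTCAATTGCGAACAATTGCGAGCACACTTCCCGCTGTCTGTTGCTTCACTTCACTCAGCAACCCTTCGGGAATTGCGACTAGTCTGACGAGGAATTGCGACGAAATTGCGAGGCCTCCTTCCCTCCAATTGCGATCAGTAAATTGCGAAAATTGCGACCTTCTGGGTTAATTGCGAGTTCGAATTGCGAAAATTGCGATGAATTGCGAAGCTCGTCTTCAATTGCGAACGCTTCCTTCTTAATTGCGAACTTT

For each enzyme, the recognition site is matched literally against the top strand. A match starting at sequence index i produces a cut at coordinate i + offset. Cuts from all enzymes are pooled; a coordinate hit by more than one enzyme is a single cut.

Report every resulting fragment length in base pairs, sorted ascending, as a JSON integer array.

Scan for sites:
  XjeIX CTTC/2: at [6, 15, 42, 59, 64, 79, 133, 174, 231, 246, 250] ⇒ [8, 17, 44, 61, 66, 81, 135, 176, 233, 248, 252]
  AzqVI AATTGCGA/5: at [19, 29, 86, 108, 119, 142, 156, 165, 184, 197, 206, 216, 235, 256] ⇒ [24, 34, 91, 113, 124, 147, 161, 170, 189, 202, 211, 221, 240, 261]

Pooled cuts: [8, 17, 24, 34, 44, 61, 66, 81, 91, 113, 124, 135, 147, 161, 170, 176, 189, 202, 211, 221, 233, 240, 248, 252, 261]

Fragment lengths:
  8→17: 9 bp
  17→24: 7 bp
  24→34: 10 bp
  34→44: 10 bp
  44→61: 17 bp
  61→66: 5 bp
  66→81: 15 bp
  81→91: 10 bp
  91→113: 22 bp
  113→124: 11 bp
  124→135: 11 bp
  135→147: 12 bp
  147→161: 14 bp
  161→170: 9 bp
  170→176: 6 bp
  176→189: 13 bp
  189→202: 13 bp
  202→211: 9 bp
  211→221: 10 bp
  221→233: 12 bp
  233→240: 7 bp
  240→248: 8 bp
  248→252: 4 bp
  252→261: 9 bp
  261→8 (wrap): 269-261+8 = 16 bp

[4,5,6,7,7,8,9,9,9,9,10,10,10,10,11,11,12,12,13,13,14,15,16,17,22]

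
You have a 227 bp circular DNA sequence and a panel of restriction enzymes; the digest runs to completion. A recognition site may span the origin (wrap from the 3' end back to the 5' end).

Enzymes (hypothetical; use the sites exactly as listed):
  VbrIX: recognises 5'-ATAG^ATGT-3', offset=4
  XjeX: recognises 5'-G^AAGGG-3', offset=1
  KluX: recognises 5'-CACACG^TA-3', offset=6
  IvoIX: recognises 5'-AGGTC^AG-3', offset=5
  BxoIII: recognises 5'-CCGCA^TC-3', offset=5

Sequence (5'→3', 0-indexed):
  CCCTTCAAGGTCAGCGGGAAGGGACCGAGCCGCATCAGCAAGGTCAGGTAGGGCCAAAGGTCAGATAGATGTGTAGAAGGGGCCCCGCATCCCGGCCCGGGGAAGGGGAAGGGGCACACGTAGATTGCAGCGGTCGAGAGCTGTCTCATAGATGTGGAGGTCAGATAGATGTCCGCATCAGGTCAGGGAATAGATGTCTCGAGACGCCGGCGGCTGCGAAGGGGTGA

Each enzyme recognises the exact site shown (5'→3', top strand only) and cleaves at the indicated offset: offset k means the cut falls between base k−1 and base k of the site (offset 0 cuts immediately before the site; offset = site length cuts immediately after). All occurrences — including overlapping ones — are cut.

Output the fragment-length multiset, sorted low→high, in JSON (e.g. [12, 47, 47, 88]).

Per-enzyme occurrences:
  VbrIX (ATAGATGT, off=4): starts [64, 147, 164, 189] → cuts [68, 151, 168, 193]
  XjeX (GAAGGG, off=1): starts [17, 75, 101, 107, 217] → cuts [18, 76, 102, 108, 218]
  KluX (CACACGTA, off=6): starts [114] → cuts [120]
  IvoIX (AGGTCAG, off=5): starts [7, 40, 57, 157, 179] → cuts [12, 45, 62, 162, 184]
  BxoIII (CCGCATC, off=5): starts [29, 84, 172] → cuts [34, 89, 177]

All cut coordinates (distinct, sorted): [12, 18, 34, 45, 62, 68, 76, 89, 102, 108, 120, 151, 162, 168, 177, 184, 193, 218]

Fragments:
  12→18: 6 bp
  18→34: 16 bp
  34→45: 11 bp
  45→62: 17 bp
  62→68: 6 bp
  68→76: 8 bp
  76→89: 13 bp
  89→102: 13 bp
  102→108: 6 bp
  108→120: 12 bp
  120→151: 31 bp
  151→162: 11 bp
  162→168: 6 bp
  168→177: 9 bp
  177→184: 7 bp
  184→193: 9 bp
  193→218: 25 bp
  218→12 (wrap): 227-218+12 = 21 bp

[6,6,6,6,7,8,9,9,11,11,12,13,13,16,17,21,25,31]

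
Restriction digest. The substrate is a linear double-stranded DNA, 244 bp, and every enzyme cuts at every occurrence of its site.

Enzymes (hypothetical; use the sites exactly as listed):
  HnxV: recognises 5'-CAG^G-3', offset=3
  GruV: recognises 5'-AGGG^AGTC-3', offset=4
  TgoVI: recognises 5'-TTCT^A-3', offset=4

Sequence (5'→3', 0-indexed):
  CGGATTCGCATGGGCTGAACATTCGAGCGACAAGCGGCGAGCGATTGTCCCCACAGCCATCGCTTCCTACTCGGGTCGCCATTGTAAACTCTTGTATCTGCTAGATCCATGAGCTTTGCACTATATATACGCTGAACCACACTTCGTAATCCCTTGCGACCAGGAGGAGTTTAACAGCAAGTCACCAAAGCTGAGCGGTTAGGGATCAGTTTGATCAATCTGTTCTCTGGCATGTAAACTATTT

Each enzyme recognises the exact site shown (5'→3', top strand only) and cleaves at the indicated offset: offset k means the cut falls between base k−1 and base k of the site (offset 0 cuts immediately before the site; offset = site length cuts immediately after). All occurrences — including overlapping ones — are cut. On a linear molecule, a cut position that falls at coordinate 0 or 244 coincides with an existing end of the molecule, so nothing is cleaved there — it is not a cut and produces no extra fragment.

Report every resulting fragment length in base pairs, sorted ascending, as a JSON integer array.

Scan for sites:
  HnxV (CAGG, off=3): starts [160] → cuts [163]
  GruV (AGGGAGTC, off=4): no sites
  TgoVI (TTCTA, off=4): no sites

All cut coordinates (distinct, sorted): [163]

Fragment lengths:
  [0,163): 163 bp
  [163,244): 81 bp

[81,163]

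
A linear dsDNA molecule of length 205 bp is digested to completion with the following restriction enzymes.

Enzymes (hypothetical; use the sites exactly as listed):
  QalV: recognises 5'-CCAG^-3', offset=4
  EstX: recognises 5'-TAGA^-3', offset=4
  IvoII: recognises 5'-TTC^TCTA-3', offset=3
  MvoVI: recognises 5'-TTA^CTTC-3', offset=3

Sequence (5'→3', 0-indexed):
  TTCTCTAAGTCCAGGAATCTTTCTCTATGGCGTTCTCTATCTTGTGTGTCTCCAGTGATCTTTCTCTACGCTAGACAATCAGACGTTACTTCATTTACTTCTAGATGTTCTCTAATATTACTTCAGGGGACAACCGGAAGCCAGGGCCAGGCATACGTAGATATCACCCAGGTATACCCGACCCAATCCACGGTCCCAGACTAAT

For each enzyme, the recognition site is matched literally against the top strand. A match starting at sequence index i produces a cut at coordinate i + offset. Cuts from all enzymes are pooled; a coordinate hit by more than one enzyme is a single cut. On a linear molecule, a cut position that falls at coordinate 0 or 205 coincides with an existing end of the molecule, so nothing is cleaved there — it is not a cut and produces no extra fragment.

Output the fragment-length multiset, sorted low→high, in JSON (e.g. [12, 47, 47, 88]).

[3,5,6,6,8,9,9,9,10,10,11,11,11,12,13,20,24,28]

Scan for sites:
  QalV (CCAG, off=4): starts [10, 51, 140, 146, 167, 195] → cuts [14, 55, 144, 150, 171, 199]
  EstX (TAGA, off=4): starts [71, 101, 157] → cuts [75, 105, 161]
  IvoII (TTCTCTA, off=3): starts [0, 20, 32, 61, 107] → cuts [3, 23, 35, 64, 110]
  MvoVI (TTACTTC, off=3): starts [85, 94, 117] → cuts [88, 97, 120]

Pooled cuts: [3, 14, 23, 35, 55, 64, 75, 88, 97, 105, 110, 120, 144, 150, 161, 171, 199]

Fragment lengths:
  [0,3): 3 bp
  [3,14): 11 bp
  [14,23): 9 bp
  [23,35): 12 bp
  [35,55): 20 bp
  [55,64): 9 bp
  [64,75): 11 bp
  [75,88): 13 bp
  [88,97): 9 bp
  [97,105): 8 bp
  [105,110): 5 bp
  [110,120): 10 bp
  [120,144): 24 bp
  [144,150): 6 bp
  [150,161): 11 bp
  [161,171): 10 bp
  [171,199): 28 bp
  [199,205): 6 bp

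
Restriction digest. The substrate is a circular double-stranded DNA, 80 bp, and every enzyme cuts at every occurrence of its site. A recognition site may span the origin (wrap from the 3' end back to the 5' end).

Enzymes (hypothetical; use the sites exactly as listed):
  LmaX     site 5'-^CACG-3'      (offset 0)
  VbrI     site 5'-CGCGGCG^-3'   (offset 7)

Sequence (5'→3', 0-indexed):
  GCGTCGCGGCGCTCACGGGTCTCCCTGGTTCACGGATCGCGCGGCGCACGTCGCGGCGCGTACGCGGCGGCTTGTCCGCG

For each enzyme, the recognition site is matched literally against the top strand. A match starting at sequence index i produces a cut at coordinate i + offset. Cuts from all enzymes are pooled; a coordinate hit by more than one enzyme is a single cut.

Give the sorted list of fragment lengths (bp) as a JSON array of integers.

[2,8,11,12,14,16,17]

Scan for sites:
  LmaX CACG/0: at [13, 30, 46] ⇒ [13, 30, 46]
  VbrI CGCGGCG/7: at [4, 39, 51, 62, 76] ⇒ [3, 11, 46, 58, 69]

All cut coordinates (distinct, sorted): [3, 11, 13, 30, 46, 58, 69]

Fragment lengths:
  3→11: 8 bp
  11→13: 2 bp
  13→30: 17 bp
  30→46: 16 bp
  46→58: 12 bp
  58→69: 11 bp
  69→3 (wrap): 80-69+3 = 14 bp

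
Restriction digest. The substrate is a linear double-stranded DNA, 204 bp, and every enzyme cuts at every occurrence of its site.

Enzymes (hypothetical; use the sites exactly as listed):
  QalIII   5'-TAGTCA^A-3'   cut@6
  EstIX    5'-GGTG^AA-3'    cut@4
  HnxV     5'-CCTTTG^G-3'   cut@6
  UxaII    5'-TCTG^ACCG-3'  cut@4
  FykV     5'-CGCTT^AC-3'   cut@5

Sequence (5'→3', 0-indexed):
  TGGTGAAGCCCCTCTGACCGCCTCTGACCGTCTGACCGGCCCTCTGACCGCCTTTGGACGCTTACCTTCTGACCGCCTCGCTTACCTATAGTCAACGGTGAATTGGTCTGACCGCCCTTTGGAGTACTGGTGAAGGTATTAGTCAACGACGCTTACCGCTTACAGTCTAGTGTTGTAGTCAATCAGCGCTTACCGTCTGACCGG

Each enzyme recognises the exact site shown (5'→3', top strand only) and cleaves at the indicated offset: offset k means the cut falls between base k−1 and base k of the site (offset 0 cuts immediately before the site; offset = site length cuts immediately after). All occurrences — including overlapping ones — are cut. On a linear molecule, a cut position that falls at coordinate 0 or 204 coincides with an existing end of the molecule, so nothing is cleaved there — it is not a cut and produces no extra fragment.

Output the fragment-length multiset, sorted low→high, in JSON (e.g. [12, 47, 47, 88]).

Site scan:
  QalIII TAGTCAA/6: at [88, 139, 175] ⇒ [94, 145, 181]
  EstIX GGTGAA/4: at [1, 96, 128] ⇒ [5, 100, 132]
  HnxV CCTTTGG/6: at [50, 115] ⇒ [56, 121]
  UxaII TCTGACCG/4: at [12, 22, 30, 42, 67, 106, 195] ⇒ [16, 26, 34, 46, 71, 110, 199]
  FykV CGCTTAC/5: at [58, 78, 149, 156, 186] ⇒ [63, 83, 154, 161, 191]

Pooled cuts: [5, 16, 26, 34, 46, 56, 63, 71, 83, 94, 100, 110, 121, 132, 145, 154, 161, 181, 191, 199]

Fragments:
  [0,5): 5 bp
  [5,16): 11 bp
  [16,26): 10 bp
  [26,34): 8 bp
  [34,46): 12 bp
  [46,56): 10 bp
  [56,63): 7 bp
  [63,71): 8 bp
  [71,83): 12 bp
  [83,94): 11 bp
  [94,100): 6 bp
  [100,110): 10 bp
  [110,121): 11 bp
  [121,132): 11 bp
  [132,145): 13 bp
  [145,154): 9 bp
  [154,161): 7 bp
  [161,181): 20 bp
  [181,191): 10 bp
  [191,199): 8 bp
  [199,204): 5 bp

[5,5,6,7,7,8,8,8,9,10,10,10,10,11,11,11,11,12,12,13,20]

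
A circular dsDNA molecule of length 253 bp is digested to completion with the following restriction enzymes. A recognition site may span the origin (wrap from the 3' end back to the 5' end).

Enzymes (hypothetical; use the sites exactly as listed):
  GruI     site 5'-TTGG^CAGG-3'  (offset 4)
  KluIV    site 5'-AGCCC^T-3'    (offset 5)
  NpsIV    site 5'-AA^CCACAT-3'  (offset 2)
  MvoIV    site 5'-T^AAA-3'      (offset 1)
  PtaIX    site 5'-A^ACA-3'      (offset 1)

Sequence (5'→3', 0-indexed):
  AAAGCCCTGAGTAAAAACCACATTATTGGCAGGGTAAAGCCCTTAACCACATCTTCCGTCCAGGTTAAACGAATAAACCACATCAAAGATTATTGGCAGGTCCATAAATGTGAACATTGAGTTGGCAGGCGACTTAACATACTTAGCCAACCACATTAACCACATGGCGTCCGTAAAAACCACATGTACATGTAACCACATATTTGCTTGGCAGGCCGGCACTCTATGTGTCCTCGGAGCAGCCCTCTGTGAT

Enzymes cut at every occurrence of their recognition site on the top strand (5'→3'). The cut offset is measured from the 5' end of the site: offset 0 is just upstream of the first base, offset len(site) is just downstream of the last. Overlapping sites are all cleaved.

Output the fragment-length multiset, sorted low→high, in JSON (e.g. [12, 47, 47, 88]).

Scan for sites:
  GruI TTGGCAGG/4: at [25, 92, 121, 207] ⇒ [29, 96, 125, 211]
  KluIV AGCCCT/5: at [2, 37, 240] ⇒ [7, 42, 245]
  NpsIV AACCACAT/2: at [15, 44, 75, 148, 157, 177, 193] ⇒ [17, 46, 77, 150, 159, 179, 195]
  MvoIV TAAA/1: at [11, 34, 65, 73, 104, 173, 252] ⇒ [0, 12, 35, 66, 74, 105, 174]
  PtaIX AACA/1: at [112, 135] ⇒ [113, 136]

All cut coordinates (distinct, sorted): [0, 7, 12, 17, 29, 35, 42, 46, 66, 74, 77, 96, 105, 113, 125, 136, 150, 159, 174, 179, 195, 211, 245]

Fragments:
  0→7: 7 bp
  7→12: 5 bp
  12→17: 5 bp
  17→29: 12 bp
  29→35: 6 bp
  35→42: 7 bp
  42→46: 4 bp
  46→66: 20 bp
  66→74: 8 bp
  74→77: 3 bp
  77→96: 19 bp
  96→105: 9 bp
  105→113: 8 bp
  113→125: 12 bp
  125→136: 11 bp
  136→150: 14 bp
  150→159: 9 bp
  159→174: 15 bp
  174→179: 5 bp
  179→195: 16 bp
  195→211: 16 bp
  211→245: 34 bp
  245→0 (wrap): 253-245+0 = 8 bp

[3,4,5,5,5,6,7,7,8,8,8,9,9,11,12,12,14,15,16,16,19,20,34]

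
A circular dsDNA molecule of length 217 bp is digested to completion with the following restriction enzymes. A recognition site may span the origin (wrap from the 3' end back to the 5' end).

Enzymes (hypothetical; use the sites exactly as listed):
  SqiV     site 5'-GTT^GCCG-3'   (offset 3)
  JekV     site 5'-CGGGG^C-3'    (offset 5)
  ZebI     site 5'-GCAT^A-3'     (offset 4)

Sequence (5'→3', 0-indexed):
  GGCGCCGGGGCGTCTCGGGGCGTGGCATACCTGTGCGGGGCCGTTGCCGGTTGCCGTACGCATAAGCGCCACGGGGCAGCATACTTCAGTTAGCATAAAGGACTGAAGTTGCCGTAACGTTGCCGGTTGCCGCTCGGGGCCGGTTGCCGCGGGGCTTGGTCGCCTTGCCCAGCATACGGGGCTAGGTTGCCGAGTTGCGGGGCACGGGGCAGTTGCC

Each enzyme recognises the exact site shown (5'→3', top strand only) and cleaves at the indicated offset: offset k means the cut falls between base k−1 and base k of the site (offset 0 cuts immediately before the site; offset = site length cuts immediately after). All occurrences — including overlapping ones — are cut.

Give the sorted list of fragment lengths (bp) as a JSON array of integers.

[5,5,6,6,6,7,7,7,7,8,9,10,11,11,11,12,13,13,14,14,14,21]

Site scan:
  SqiV (GTTGCCG, off=3): starts [42, 49, 107, 118, 125, 142, 185, 211] → cuts [45, 52, 110, 121, 128, 145, 188, 214]
  JekV (CGGGGC, off=5): starts [5, 15, 35, 71, 134, 149, 176, 197, 204] → cuts [10, 20, 40, 76, 139, 154, 181, 202, 209]
  ZebI (GCATA, off=4): starts [24, 59, 78, 92, 171] → cuts [28, 63, 82, 96, 175]

Pooled cuts: [10, 20, 28, 40, 45, 52, 63, 76, 82, 96, 110, 121, 128, 139, 145, 154, 175, 181, 188, 202, 209, 214]

Fragment lengths:
  10→20: 10 bp
  20→28: 8 bp
  28→40: 12 bp
  40→45: 5 bp
  45→52: 7 bp
  52→63: 11 bp
  63→76: 13 bp
  76→82: 6 bp
  82→96: 14 bp
  96→110: 14 bp
  110→121: 11 bp
  121→128: 7 bp
  128→139: 11 bp
  139→145: 6 bp
  145→154: 9 bp
  154→175: 21 bp
  175→181: 6 bp
  181→188: 7 bp
  188→202: 14 bp
  202→209: 7 bp
  209→214: 5 bp
  214→10 (wrap): 217-214+10 = 13 bp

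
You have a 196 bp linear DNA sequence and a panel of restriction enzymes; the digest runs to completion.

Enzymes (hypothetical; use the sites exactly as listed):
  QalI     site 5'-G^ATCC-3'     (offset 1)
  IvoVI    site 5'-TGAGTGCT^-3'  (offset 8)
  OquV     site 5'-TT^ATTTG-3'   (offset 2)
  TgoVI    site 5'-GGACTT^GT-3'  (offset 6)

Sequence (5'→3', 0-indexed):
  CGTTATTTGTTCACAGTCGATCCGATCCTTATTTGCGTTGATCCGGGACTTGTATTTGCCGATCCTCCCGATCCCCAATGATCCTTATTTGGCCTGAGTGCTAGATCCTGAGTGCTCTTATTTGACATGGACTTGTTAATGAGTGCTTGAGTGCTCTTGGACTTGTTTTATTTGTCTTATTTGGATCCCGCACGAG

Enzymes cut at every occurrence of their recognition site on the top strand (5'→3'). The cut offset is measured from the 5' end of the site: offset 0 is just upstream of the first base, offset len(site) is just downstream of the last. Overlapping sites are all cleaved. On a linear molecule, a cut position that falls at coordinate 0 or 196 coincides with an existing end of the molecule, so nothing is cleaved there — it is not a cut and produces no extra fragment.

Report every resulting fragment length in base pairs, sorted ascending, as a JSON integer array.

Scan for sites:
  QalI (GATCC, off=1): starts [18, 23, 39, 60, 69, 79, 103, 183] → cuts [19, 24, 40, 61, 70, 80, 104, 184]
  IvoVI (TGAGTGCT, off=8): starts [94, 108, 139, 147] → cuts [102, 116, 147, 155]
  OquV (TTATTTG, off=2): starts [2, 28, 84, 117, 167, 176] → cuts [4, 30, 86, 119, 169, 178]
  TgoVI (GGACTTGT, off=6): starts [45, 128, 158] → cuts [51, 134, 164]

All cut coordinates (distinct, sorted): [4, 19, 24, 30, 40, 51, 61, 70, 80, 86, 102, 104, 116, 119, 134, 147, 155, 164, 169, 178, 184]

Fragments:
  [0,4): 4 bp
  [4,19): 15 bp
  [19,24): 5 bp
  [24,30): 6 bp
  [30,40): 10 bp
  [40,51): 11 bp
  [51,61): 10 bp
  [61,70): 9 bp
  [70,80): 10 bp
  [80,86): 6 bp
  [86,102): 16 bp
  [102,104): 2 bp
  [104,116): 12 bp
  [116,119): 3 bp
  [119,134): 15 bp
  [134,147): 13 bp
  [147,155): 8 bp
  [155,164): 9 bp
  [164,169): 5 bp
  [169,178): 9 bp
  [178,184): 6 bp
  [184,196): 12 bp

[2,3,4,5,5,6,6,6,8,9,9,9,10,10,10,11,12,12,13,15,15,16]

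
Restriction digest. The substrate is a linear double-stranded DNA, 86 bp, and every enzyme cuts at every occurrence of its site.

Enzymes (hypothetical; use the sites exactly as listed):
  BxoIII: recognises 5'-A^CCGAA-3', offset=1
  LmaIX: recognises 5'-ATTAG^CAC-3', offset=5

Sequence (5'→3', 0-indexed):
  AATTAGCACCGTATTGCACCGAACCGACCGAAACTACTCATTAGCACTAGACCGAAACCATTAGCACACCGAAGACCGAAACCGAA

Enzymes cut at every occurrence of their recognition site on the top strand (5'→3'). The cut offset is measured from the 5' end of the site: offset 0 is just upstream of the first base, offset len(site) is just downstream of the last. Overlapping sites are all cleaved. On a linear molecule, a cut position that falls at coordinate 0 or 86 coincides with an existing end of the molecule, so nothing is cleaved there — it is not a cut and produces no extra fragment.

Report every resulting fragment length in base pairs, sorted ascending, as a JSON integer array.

[4,5,6,6,7,7,9,12,13,17]

Per-enzyme occurrences:
  BxoIII (ACCGAA, off=1): starts [17, 26, 50, 67, 74, 80] → cuts [18, 27, 51, 68, 75, 81]
  LmaIX (ATTAGCAC, off=5): starts [1, 39, 59] → cuts [6, 44, 64]

All cut coordinates (distinct, sorted): [6, 18, 27, 44, 51, 64, 68, 75, 81]

Fragments:
  [0,6): 6 bp
  [6,18): 12 bp
  [18,27): 9 bp
  [27,44): 17 bp
  [44,51): 7 bp
  [51,64): 13 bp
  [64,68): 4 bp
  [68,75): 7 bp
  [75,81): 6 bp
  [81,86): 5 bp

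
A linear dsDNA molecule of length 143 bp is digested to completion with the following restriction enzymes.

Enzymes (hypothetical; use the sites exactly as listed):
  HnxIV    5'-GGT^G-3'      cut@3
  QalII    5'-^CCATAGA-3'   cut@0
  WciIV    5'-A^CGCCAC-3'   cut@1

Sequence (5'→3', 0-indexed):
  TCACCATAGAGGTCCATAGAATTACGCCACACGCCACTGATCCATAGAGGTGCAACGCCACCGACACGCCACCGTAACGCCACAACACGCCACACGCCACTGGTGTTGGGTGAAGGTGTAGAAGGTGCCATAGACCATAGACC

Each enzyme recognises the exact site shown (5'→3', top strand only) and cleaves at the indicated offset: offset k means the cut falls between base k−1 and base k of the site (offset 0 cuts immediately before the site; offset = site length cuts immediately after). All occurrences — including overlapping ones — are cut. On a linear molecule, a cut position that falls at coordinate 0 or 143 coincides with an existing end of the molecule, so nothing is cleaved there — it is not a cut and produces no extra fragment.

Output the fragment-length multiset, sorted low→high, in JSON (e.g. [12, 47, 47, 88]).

Site scan:
  HnxIV (GGTG, off=3): starts [48, 101, 108, 114, 123] → cuts [51, 104, 111, 117, 126]
  QalII (CCATAGA, off=0): starts [3, 13, 41, 127, 134] → cuts [3, 13, 41, 127, 134]
  WciIV (ACGCCAC, off=1): starts [23, 30, 54, 65, 76, 86, 93] → cuts [24, 31, 55, 66, 77, 87, 94]

All cut coordinates (distinct, sorted): [3, 13, 24, 31, 41, 51, 55, 66, 77, 87, 94, 104, 111, 117, 126, 127, 134]

Fragments:
  [0,3): 3 bp
  [3,13): 10 bp
  [13,24): 11 bp
  [24,31): 7 bp
  [31,41): 10 bp
  [41,51): 10 bp
  [51,55): 4 bp
  [55,66): 11 bp
  [66,77): 11 bp
  [77,87): 10 bp
  [87,94): 7 bp
  [94,104): 10 bp
  [104,111): 7 bp
  [111,117): 6 bp
  [117,126): 9 bp
  [126,127): 1 bp
  [127,134): 7 bp
  [134,143): 9 bp

[1,3,4,6,7,7,7,7,9,9,10,10,10,10,10,11,11,11]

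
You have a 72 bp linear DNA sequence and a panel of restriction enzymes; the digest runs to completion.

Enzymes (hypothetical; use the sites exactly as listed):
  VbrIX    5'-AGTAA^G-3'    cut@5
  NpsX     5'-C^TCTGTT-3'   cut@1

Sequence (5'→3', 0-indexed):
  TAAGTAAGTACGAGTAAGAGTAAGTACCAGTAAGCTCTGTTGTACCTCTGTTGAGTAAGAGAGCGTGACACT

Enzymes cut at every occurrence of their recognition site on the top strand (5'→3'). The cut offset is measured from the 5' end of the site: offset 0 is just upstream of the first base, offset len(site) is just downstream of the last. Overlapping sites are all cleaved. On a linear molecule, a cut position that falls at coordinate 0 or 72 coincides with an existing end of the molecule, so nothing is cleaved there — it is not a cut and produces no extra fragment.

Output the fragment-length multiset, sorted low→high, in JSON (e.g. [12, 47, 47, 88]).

[2,6,7,10,10,11,12,14]

Per-enzyme occurrences:
  VbrIX (AGTAAG, off=5): starts [2, 12, 18, 28, 53] → cuts [7, 17, 23, 33, 58]
  NpsX (CTCTGTT, off=1): starts [34, 45] → cuts [35, 46]

All cut coordinates (distinct, sorted): [7, 17, 23, 33, 35, 46, 58]

Fragments:
  [0,7): 7 bp
  [7,17): 10 bp
  [17,23): 6 bp
  [23,33): 10 bp
  [33,35): 2 bp
  [35,46): 11 bp
  [46,58): 12 bp
  [58,72): 14 bp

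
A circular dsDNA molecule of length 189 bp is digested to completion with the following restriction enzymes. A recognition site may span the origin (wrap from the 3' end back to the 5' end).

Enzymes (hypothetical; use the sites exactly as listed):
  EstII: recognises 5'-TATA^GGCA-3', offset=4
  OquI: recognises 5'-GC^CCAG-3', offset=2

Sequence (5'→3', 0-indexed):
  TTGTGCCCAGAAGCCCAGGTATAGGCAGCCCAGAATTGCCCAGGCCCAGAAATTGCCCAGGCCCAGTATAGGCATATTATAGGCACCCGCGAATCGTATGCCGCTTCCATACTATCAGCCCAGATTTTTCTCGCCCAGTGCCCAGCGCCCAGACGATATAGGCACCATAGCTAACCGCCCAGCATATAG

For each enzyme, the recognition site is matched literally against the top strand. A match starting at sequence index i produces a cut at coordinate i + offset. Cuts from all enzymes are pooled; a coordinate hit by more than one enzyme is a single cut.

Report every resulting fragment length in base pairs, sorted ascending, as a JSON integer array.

[6,6,6,7,7,8,8,9,10,11,11,12,15,17,18,38]

Scan for sites:
  EstII (TATAGGCA, off=4): starts [19, 66, 77, 156] → cuts [23, 70, 81, 160]
  OquI (GCCCAG, off=2): starts [4, 12, 27, 37, 43, 54, 60, 117, 132, 139, 146, 176] → cuts [6, 14, 29, 39, 45, 56, 62, 119, 134, 141, 148, 178]

All cut coordinates (distinct, sorted): [6, 14, 23, 29, 39, 45, 56, 62, 70, 81, 119, 134, 141, 148, 160, 178]

Fragments:
  6→14: 8 bp
  14→23: 9 bp
  23→29: 6 bp
  29→39: 10 bp
  39→45: 6 bp
  45→56: 11 bp
  56→62: 6 bp
  62→70: 8 bp
  70→81: 11 bp
  81→119: 38 bp
  119→134: 15 bp
  134→141: 7 bp
  141→148: 7 bp
  148→160: 12 bp
  160→178: 18 bp
  178→6 (wrap): 189-178+6 = 17 bp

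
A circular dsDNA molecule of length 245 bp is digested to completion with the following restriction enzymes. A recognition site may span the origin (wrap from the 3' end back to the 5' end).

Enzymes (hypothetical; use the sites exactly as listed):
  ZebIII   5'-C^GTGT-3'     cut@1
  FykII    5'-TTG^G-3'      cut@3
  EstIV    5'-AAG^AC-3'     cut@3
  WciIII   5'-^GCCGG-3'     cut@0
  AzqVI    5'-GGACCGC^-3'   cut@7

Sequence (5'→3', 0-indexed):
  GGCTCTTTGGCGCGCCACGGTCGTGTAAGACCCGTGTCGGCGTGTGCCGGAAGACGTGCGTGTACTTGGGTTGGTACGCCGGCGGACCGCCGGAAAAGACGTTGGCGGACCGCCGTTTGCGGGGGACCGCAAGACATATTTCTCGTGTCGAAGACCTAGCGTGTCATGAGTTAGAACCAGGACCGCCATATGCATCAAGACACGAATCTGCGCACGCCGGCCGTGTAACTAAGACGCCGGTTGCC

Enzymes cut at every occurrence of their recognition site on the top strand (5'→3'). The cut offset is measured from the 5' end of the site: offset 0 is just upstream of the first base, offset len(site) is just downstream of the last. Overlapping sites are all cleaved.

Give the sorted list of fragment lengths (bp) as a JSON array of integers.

Site scan:
  ZebIII CGTGT/1: at [21, 32, 40, 58, 143, 159, 221] ⇒ [22, 33, 41, 59, 144, 160, 222]
  FykII TTGG/3: at [6, 65, 70, 101] ⇒ [9, 68, 73, 104]
  EstIV AAGAC/3: at [26, 50, 95, 130, 150, 196, 230] ⇒ [29, 53, 98, 133, 153, 199, 233]
  WciIII GCCGG/0: at [45, 77, 88, 215, 235, 242] ⇒ [45, 77, 88, 215, 235, 242]
  AzqVI GGACCGC/7: at [83, 106, 123, 179] ⇒ [90, 113, 130, 186]

All cut coordinates (distinct, sorted): [9, 22, 29, 33, 41, 45, 53, 59, 68, 73, 77, 88, 90, 98, 104, 113, 130, 133, 144, 153, 160, 186, 199, 215, 222, 233, 235, 242]

Fragments:
  9→22: 13 bp
  22→29: 7 bp
  29→33: 4 bp
  33→41: 8 bp
  41→45: 4 bp
  45→53: 8 bp
  53→59: 6 bp
  59→68: 9 bp
  68→73: 5 bp
  73→77: 4 bp
  77→88: 11 bp
  88→90: 2 bp
  90→98: 8 bp
  98→104: 6 bp
  104→113: 9 bp
  113→130: 17 bp
  130→133: 3 bp
  133→144: 11 bp
  144→153: 9 bp
  153→160: 7 bp
  160→186: 26 bp
  186→199: 13 bp
  199→215: 16 bp
  215→222: 7 bp
  222→233: 11 bp
  233→235: 2 bp
  235→242: 7 bp
  242→9 (wrap): 245-242+9 = 12 bp

[2,2,3,4,4,4,5,6,6,7,7,7,7,8,8,8,9,9,9,11,11,11,12,13,13,16,17,26]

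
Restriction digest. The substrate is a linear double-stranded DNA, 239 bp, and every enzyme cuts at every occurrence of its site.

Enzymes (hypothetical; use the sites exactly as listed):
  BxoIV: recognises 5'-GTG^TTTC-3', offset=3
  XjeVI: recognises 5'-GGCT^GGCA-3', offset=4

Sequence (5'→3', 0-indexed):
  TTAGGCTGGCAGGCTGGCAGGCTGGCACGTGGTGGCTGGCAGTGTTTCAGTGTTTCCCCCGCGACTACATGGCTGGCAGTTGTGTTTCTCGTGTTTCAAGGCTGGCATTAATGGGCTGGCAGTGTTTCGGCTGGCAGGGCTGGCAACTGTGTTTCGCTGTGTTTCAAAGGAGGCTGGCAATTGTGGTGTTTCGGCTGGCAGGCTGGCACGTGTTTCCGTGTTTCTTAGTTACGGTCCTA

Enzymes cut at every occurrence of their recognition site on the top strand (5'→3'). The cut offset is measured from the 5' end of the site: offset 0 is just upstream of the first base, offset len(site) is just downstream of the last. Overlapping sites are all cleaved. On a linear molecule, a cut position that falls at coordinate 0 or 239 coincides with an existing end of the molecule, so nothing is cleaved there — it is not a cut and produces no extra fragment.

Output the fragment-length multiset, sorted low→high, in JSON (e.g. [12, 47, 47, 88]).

[7,7,7,8,8,8,8,8,8,8,8,9,9,10,10,10,10,13,14,14,14,19,22]

Site scan:
  BxoIV (GTGTTTC, off=3): starts [41, 49, 81, 90, 121, 148, 158, 185, 209, 217] → cuts [44, 52, 84, 93, 124, 151, 161, 188, 212, 220]
  XjeVI (GGCTGGCA, off=4): starts [3, 11, 19, 33, 70, 99, 113, 128, 137, 171, 192, 200] → cuts [7, 15, 23, 37, 74, 103, 117, 132, 141, 175, 196, 204]

All cut coordinates (distinct, sorted): [7, 15, 23, 37, 44, 52, 74, 84, 93, 103, 117, 124, 132, 141, 151, 161, 175, 188, 196, 204, 212, 220]

Fragments:
  [0,7): 7 bp
  [7,15): 8 bp
  [15,23): 8 bp
  [23,37): 14 bp
  [37,44): 7 bp
  [44,52): 8 bp
  [52,74): 22 bp
  [74,84): 10 bp
  [84,93): 9 bp
  [93,103): 10 bp
  [103,117): 14 bp
  [117,124): 7 bp
  [124,132): 8 bp
  [132,141): 9 bp
  [141,151): 10 bp
  [151,161): 10 bp
  [161,175): 14 bp
  [175,188): 13 bp
  [188,196): 8 bp
  [196,204): 8 bp
  [204,212): 8 bp
  [212,220): 8 bp
  [220,239): 19 bp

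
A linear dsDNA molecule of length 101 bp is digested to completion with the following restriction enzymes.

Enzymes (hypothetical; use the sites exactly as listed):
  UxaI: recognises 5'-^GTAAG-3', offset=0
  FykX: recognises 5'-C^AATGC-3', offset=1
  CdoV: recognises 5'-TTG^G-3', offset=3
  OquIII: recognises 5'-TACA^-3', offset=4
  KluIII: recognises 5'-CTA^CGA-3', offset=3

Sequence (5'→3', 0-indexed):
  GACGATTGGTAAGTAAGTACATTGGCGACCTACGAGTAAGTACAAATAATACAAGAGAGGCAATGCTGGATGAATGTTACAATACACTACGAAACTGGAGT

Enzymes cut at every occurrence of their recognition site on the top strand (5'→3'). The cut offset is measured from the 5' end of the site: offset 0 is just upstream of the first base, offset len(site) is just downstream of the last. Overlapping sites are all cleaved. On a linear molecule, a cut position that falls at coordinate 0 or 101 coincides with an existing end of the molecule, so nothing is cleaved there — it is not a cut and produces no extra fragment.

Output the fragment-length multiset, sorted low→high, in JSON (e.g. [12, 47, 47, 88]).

Site scan:
  UxaI GTAAG/0: at [8, 12, 35] ⇒ [8, 12, 35]
  FykX CAATGC/1: at [60] ⇒ [61]
  CdoV TTGG/3: at [5, 21] ⇒ [8, 24]
  OquIII TACA/4: at [17, 40, 49, 77, 82] ⇒ [21, 44, 53, 81, 86]
  KluIII CTACGA/3: at [29, 86] ⇒ [32, 89]

All cut coordinates (distinct, sorted): [8, 12, 21, 24, 32, 35, 44, 53, 61, 81, 86, 89]

Fragment lengths:
  [0,8): 8 bp
  [8,12): 4 bp
  [12,21): 9 bp
  [21,24): 3 bp
  [24,32): 8 bp
  [32,35): 3 bp
  [35,44): 9 bp
  [44,53): 9 bp
  [53,61): 8 bp
  [61,81): 20 bp
  [81,86): 5 bp
  [86,89): 3 bp
  [89,101): 12 bp

[3,3,3,4,5,8,8,8,9,9,9,12,20]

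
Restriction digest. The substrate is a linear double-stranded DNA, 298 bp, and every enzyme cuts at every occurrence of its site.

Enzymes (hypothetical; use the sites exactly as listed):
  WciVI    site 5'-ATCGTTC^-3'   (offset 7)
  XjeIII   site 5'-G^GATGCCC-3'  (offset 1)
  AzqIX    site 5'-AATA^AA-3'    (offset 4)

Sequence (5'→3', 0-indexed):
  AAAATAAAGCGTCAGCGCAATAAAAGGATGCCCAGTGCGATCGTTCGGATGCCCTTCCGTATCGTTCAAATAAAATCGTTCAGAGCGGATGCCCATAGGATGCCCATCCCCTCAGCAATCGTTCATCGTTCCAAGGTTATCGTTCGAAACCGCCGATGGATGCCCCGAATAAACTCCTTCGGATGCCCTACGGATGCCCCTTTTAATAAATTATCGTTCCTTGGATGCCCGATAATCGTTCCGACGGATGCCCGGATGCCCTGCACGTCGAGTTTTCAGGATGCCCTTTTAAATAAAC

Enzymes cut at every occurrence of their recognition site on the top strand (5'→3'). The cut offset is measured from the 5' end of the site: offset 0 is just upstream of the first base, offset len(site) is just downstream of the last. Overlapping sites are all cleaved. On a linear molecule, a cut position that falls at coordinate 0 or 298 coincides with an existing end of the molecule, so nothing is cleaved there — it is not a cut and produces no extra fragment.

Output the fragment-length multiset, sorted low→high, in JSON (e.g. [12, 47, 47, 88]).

Site scan:
  WciVI ATCGTTC/7: at [39, 60, 74, 117, 124, 138, 212, 234] ⇒ [46, 67, 81, 124, 131, 145, 219, 241]
  XjeIII GGATGCCC/1: at [25, 46, 86, 97, 157, 180, 191, 222, 245, 253, 278] ⇒ [26, 47, 87, 98, 158, 181, 192, 223, 246, 254, 279]
  AzqIX AATAAA/4: at [2, 18, 68, 167, 204, 291] ⇒ [6, 22, 72, 171, 208, 295]

Pooled cuts: [6, 22, 26, 46, 47, 67, 72, 81, 87, 98, 124, 131, 145, 158, 171, 181, 192, 208, 219, 223, 241, 246, 254, 279, 295]

Fragment lengths:
  [0,6): 6 bp
  [6,22): 16 bp
  [22,26): 4 bp
  [26,46): 20 bp
  [46,47): 1 bp
  [47,67): 20 bp
  [67,72): 5 bp
  [72,81): 9 bp
  [81,87): 6 bp
  [87,98): 11 bp
  [98,124): 26 bp
  [124,131): 7 bp
  [131,145): 14 bp
  [145,158): 13 bp
  [158,171): 13 bp
  [171,181): 10 bp
  [181,192): 11 bp
  [192,208): 16 bp
  [208,219): 11 bp
  [219,223): 4 bp
  [223,241): 18 bp
  [241,246): 5 bp
  [246,254): 8 bp
  [254,279): 25 bp
  [279,295): 16 bp
  [295,298): 3 bp

[1,3,4,4,5,5,6,6,7,8,9,10,11,11,11,13,13,14,16,16,16,18,20,20,25,26]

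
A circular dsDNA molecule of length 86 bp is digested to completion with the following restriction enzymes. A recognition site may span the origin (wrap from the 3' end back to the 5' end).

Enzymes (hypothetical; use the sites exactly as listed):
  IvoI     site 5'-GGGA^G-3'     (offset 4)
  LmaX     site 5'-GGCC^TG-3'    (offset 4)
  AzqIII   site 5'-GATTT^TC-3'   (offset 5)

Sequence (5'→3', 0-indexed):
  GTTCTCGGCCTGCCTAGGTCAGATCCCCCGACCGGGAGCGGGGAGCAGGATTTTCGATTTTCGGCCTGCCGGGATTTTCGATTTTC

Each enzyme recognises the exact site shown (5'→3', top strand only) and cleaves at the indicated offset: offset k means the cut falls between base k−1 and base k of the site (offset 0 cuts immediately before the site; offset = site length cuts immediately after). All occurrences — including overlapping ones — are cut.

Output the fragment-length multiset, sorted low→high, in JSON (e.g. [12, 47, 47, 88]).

[6,7,7,7,9,11,12,27]

Site scan:
  IvoI (GGGAG, off=4): starts [33, 40] → cuts [37, 44]
  LmaX (GGCCTG, off=4): starts [6, 62] → cuts [10, 66]
  AzqIII (GATTTTC, off=5): starts [48, 55, 72, 79] → cuts [53, 60, 77, 84]

All cut coordinates (distinct, sorted): [10, 37, 44, 53, 60, 66, 77, 84]

Fragment lengths:
  10→37: 27 bp
  37→44: 7 bp
  44→53: 9 bp
  53→60: 7 bp
  60→66: 6 bp
  66→77: 11 bp
  77→84: 7 bp
  84→10 (wrap): 86-84+10 = 12 bp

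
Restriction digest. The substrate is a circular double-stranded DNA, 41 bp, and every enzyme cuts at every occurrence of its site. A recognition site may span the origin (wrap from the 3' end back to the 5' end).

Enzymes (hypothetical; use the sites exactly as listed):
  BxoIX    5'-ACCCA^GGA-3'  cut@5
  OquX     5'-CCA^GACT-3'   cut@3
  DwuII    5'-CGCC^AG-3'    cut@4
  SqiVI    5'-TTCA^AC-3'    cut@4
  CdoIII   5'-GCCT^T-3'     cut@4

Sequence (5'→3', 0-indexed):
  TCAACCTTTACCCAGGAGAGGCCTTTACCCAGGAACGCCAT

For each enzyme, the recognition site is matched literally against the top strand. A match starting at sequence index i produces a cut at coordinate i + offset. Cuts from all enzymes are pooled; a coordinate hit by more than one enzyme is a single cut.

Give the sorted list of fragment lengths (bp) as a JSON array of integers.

Per-enzyme occurrences:
  BxoIX ACCCAGGA/5: at [9, 26] ⇒ [14, 31]
  OquX (CCAGACT, off=3): no sites
  DwuII (CGCCAG, off=4): no sites
  SqiVI TTCAAC/4: at [40] ⇒ [3]
  CdoIII GCCTT/4: at [20] ⇒ [24]

Pooled cuts: [3, 14, 24, 31]

Fragments:
  3→14: 11 bp
  14→24: 10 bp
  24→31: 7 bp
  31→3 (wrap): 41-31+3 = 13 bp

[7,10,11,13]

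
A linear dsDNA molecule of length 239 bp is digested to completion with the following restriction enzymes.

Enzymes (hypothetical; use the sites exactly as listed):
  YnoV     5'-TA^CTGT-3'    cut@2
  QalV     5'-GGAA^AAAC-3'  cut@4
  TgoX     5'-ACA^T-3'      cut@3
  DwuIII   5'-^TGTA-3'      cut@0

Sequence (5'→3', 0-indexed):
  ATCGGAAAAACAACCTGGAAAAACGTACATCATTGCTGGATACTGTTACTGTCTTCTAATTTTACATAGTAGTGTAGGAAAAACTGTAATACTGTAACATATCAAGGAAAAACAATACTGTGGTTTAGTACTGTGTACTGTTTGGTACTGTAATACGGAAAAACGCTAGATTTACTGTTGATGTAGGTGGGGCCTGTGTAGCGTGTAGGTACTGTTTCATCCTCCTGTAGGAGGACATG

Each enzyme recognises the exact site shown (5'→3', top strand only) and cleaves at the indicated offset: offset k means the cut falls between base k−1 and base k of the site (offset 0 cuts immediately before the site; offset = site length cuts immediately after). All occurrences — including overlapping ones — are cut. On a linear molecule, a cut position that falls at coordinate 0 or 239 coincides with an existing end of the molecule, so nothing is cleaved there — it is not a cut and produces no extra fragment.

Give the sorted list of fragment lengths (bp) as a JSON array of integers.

Scan for sites:
  YnoV TACTGT/2: at [40, 46, 89, 115, 128, 135, 145, 172, 209] ⇒ [42, 48, 91, 117, 130, 137, 147, 174, 211]
  QalV GGAAAAAC/4: at [3, 16, 76, 105, 156] ⇒ [7, 20, 80, 109, 160]
  TgoX ACAT/3: at [26, 63, 96, 234] ⇒ [29, 66, 99, 237]
  DwuIII TGTA/0: at [72, 84, 92, 133, 148, 181, 196, 203, 225] ⇒ [72, 84, 92, 133, 148, 181, 196, 203, 225]

Pooled cuts: [7, 20, 29, 42, 48, 66, 72, 80, 84, 91, 92, 99, 109, 117, 130, 133, 137, 147, 148, 160, 174, 181, 196, 203, 211, 225, 237]

Fragment lengths:
  [0,7): 7 bp
  [7,20): 13 bp
  [20,29): 9 bp
  [29,42): 13 bp
  [42,48): 6 bp
  [48,66): 18 bp
  [66,72): 6 bp
  [72,80): 8 bp
  [80,84): 4 bp
  [84,91): 7 bp
  [91,92): 1 bp
  [92,99): 7 bp
  [99,109): 10 bp
  [109,117): 8 bp
  [117,130): 13 bp
  [130,133): 3 bp
  [133,137): 4 bp
  [137,147): 10 bp
  [147,148): 1 bp
  [148,160): 12 bp
  [160,174): 14 bp
  [174,181): 7 bp
  [181,196): 15 bp
  [196,203): 7 bp
  [203,211): 8 bp
  [211,225): 14 bp
  [225,237): 12 bp
  [237,239): 2 bp

[1,1,2,3,4,4,6,6,7,7,7,7,7,8,8,8,9,10,10,12,12,13,13,13,14,14,15,18]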